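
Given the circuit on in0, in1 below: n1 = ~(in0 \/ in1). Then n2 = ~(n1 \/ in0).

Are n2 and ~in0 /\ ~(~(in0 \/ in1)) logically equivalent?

n1 = ~(in0 \/ in1)
n2 = ~(n1 \/ in0) = ~((~(in0 \/ in1)) \/ in0)
At in0=0, in1=0: circuit gives 0, formula gives 0.
At in0=0, in1=1: circuit gives 1, formula gives 1.
Agrees on all 4 inputs.

Yes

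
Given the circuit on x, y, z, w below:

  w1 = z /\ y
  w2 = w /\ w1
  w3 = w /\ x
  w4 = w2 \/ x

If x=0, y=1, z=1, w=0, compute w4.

0

w1 = 1 /\ 1 = 1
w2 = 0 /\ 1 = 0
w4 = 0 \/ 0 = 0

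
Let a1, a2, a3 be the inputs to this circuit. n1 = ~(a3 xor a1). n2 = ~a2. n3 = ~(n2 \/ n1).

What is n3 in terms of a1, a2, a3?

~(~a2 \/ (~(a3 xor a1)))

n1 = ~(a3 xor a1)
n2 = ~a2
n3 = ~(n2 \/ n1) = ~(~a2 \/ (~(a3 xor a1)))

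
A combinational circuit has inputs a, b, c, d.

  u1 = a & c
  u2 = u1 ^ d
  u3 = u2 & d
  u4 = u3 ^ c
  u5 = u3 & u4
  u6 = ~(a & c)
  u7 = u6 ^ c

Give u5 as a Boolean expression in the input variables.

(((a & c) ^ d) & d) & ((((a & c) ^ d) & d) ^ c)

u1 = a & c
u2 = u1 ^ d = (a & c) ^ d
u3 = u2 & d = ((a & c) ^ d) & d
u4 = u3 ^ c = (((a & c) ^ d) & d) ^ c
u5 = u3 & u4 = (((a & c) ^ d) & d) & ((((a & c) ^ d) & d) ^ c)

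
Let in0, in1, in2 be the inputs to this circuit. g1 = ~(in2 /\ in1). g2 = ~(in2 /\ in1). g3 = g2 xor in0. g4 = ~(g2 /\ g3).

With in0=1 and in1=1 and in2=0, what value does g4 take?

g2 = ~(0 /\ 1) = 1
g3 = 1 xor 1 = 0
g4 = ~(1 /\ 0) = 1

1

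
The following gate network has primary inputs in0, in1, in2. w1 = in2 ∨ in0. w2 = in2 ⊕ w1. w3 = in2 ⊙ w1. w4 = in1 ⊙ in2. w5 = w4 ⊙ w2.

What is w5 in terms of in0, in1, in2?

w1 = in2 ∨ in0
w2 = in2 ⊕ w1 = in2 ⊕ (in2 ∨ in0)
w4 = in1 ⊙ in2
w5 = w4 ⊙ w2 = (in1 ⊙ in2) ⊙ (in2 ⊕ (in2 ∨ in0))

(in1 ⊙ in2) ⊙ (in2 ⊕ (in2 ∨ in0))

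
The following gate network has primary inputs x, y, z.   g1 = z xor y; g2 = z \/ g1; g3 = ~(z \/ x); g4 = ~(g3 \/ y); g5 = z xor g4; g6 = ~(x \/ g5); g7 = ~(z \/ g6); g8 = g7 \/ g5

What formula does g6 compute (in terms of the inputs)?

g3 = ~(z \/ x)
g4 = ~(g3 \/ y) = ~((~(z \/ x)) \/ y)
g5 = z xor g4 = z xor (~((~(z \/ x)) \/ y))
g6 = ~(x \/ g5) = ~(x \/ (z xor (~((~(z \/ x)) \/ y))))

~(x \/ (z xor (~((~(z \/ x)) \/ y))))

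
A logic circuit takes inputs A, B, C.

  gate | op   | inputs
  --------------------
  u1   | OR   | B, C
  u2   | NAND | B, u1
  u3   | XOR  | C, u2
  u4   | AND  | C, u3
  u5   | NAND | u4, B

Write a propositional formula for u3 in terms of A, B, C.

u1 = B OR C
u2 = B NAND u1 = B NAND (B OR C)
u3 = C XOR u2 = C XOR (B NAND (B OR C))

C XOR (B NAND (B OR C))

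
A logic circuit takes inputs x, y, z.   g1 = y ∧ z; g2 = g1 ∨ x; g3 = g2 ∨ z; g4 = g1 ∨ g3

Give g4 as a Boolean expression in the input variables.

(y ∧ z) ∨ (((y ∧ z) ∨ x) ∨ z)

g1 = y ∧ z
g2 = g1 ∨ x = (y ∧ z) ∨ x
g3 = g2 ∨ z = ((y ∧ z) ∨ x) ∨ z
g4 = g1 ∨ g3 = (y ∧ z) ∨ (((y ∧ z) ∨ x) ∨ z)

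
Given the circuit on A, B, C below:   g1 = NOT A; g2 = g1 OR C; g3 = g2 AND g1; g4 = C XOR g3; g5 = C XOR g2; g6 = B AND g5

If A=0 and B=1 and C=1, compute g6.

0

g1 = NOT 0 = 1
g2 = 1 OR 1 = 1
g5 = 1 XOR 1 = 0
g6 = 1 AND 0 = 0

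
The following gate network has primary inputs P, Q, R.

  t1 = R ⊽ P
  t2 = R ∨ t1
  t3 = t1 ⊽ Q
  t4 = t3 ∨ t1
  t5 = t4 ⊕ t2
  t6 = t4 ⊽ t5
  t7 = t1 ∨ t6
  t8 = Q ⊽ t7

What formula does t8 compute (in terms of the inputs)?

Q ⊽ ((R ⊽ P) ∨ ((((R ⊽ P) ⊽ Q) ∨ (R ⊽ P)) ⊽ ((((R ⊽ P) ⊽ Q) ∨ (R ⊽ P)) ⊕ (R ∨ (R ⊽ P)))))

t1 = R ⊽ P
t2 = R ∨ t1 = R ∨ (R ⊽ P)
t3 = t1 ⊽ Q = (R ⊽ P) ⊽ Q
t4 = t3 ∨ t1 = ((R ⊽ P) ⊽ Q) ∨ (R ⊽ P)
t5 = t4 ⊕ t2 = (((R ⊽ P) ⊽ Q) ∨ (R ⊽ P)) ⊕ (R ∨ (R ⊽ P))
t6 = t4 ⊽ t5 = (((R ⊽ P) ⊽ Q) ∨ (R ⊽ P)) ⊽ ((((R ⊽ P) ⊽ Q) ∨ (R ⊽ P)) ⊕ (R ∨ (R ⊽ P)))
t7 = t1 ∨ t6 = (R ⊽ P) ∨ ((((R ⊽ P) ⊽ Q) ∨ (R ⊽ P)) ⊽ ((((R ⊽ P) ⊽ Q) ∨ (R ⊽ P)) ⊕ (R ∨ (R ⊽ P))))
t8 = Q ⊽ t7 = Q ⊽ ((R ⊽ P) ∨ ((((R ⊽ P) ⊽ Q) ∨ (R ⊽ P)) ⊽ ((((R ⊽ P) ⊽ Q) ∨ (R ⊽ P)) ⊕ (R ∨ (R ⊽ P)))))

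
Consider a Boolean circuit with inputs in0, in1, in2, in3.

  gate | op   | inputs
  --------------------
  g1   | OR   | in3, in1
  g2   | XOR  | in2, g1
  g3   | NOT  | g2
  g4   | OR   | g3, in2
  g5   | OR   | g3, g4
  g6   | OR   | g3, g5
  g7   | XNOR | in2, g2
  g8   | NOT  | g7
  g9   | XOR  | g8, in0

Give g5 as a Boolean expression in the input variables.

g1 = in3 OR in1
g2 = in2 XOR g1 = in2 XOR (in3 OR in1)
g3 = NOT g2 = NOT (in2 XOR (in3 OR in1))
g4 = g3 OR in2 = NOT (in2 XOR (in3 OR in1)) OR in2
g5 = g3 OR g4 = NOT (in2 XOR (in3 OR in1)) OR (NOT (in2 XOR (in3 OR in1)) OR in2)

NOT (in2 XOR (in3 OR in1)) OR (NOT (in2 XOR (in3 OR in1)) OR in2)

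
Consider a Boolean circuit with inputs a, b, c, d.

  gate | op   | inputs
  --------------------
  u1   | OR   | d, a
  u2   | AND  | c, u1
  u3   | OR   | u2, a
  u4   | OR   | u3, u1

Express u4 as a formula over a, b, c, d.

u1 = d OR a
u2 = c AND u1 = c AND (d OR a)
u3 = u2 OR a = (c AND (d OR a)) OR a
u4 = u3 OR u1 = ((c AND (d OR a)) OR a) OR (d OR a)

((c AND (d OR a)) OR a) OR (d OR a)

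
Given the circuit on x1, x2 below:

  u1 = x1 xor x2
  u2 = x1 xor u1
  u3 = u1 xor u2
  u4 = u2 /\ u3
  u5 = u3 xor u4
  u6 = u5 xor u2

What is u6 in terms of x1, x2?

u1 = x1 xor x2
u2 = x1 xor u1 = x1 xor (x1 xor x2)
u3 = u1 xor u2 = (x1 xor x2) xor (x1 xor (x1 xor x2))
u4 = u2 /\ u3 = (x1 xor (x1 xor x2)) /\ ((x1 xor x2) xor (x1 xor (x1 xor x2)))
u5 = u3 xor u4 = ((x1 xor x2) xor (x1 xor (x1 xor x2))) xor ((x1 xor (x1 xor x2)) /\ ((x1 xor x2) xor (x1 xor (x1 xor x2))))
u6 = u5 xor u2 = (((x1 xor x2) xor (x1 xor (x1 xor x2))) xor ((x1 xor (x1 xor x2)) /\ ((x1 xor x2) xor (x1 xor (x1 xor x2))))) xor (x1 xor (x1 xor x2))

(((x1 xor x2) xor (x1 xor (x1 xor x2))) xor ((x1 xor (x1 xor x2)) /\ ((x1 xor x2) xor (x1 xor (x1 xor x2))))) xor (x1 xor (x1 xor x2))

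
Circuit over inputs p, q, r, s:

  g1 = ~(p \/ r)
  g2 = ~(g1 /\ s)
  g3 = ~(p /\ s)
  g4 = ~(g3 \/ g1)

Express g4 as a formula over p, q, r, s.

~((~(p /\ s)) \/ (~(p \/ r)))

g1 = ~(p \/ r)
g3 = ~(p /\ s)
g4 = ~(g3 \/ g1) = ~((~(p /\ s)) \/ (~(p \/ r)))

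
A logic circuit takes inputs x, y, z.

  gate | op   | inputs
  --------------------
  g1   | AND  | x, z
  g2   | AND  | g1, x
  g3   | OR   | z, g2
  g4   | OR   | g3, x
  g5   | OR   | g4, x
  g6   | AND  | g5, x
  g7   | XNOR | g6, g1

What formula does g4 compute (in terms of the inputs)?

g1 = x AND z
g2 = g1 AND x = (x AND z) AND x
g3 = z OR g2 = z OR ((x AND z) AND x)
g4 = g3 OR x = (z OR ((x AND z) AND x)) OR x

(z OR ((x AND z) AND x)) OR x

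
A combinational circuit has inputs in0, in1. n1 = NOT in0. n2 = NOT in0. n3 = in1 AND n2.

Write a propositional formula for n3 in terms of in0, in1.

in1 AND NOT in0

n2 = NOT in0
n3 = in1 AND n2 = in1 AND NOT in0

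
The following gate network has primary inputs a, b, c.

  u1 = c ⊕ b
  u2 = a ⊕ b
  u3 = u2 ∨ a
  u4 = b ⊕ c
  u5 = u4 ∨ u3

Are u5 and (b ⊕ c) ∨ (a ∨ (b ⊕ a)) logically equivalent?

Yes

u2 = a ⊕ b
u3 = u2 ∨ a = (a ⊕ b) ∨ a
u4 = b ⊕ c
u5 = u4 ∨ u3 = (b ⊕ c) ∨ ((a ⊕ b) ∨ a)
At a=0, b=0, c=0: circuit gives 0, formula gives 0.
At a=0, b=0, c=1: circuit gives 1, formula gives 1.
Agrees on all 8 inputs.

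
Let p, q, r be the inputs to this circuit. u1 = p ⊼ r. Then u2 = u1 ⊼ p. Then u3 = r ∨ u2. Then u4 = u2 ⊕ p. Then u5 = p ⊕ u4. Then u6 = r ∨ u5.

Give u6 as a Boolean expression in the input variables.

r ∨ (p ⊕ (((p ⊼ r) ⊼ p) ⊕ p))

u1 = p ⊼ r
u2 = u1 ⊼ p = (p ⊼ r) ⊼ p
u4 = u2 ⊕ p = ((p ⊼ r) ⊼ p) ⊕ p
u5 = p ⊕ u4 = p ⊕ (((p ⊼ r) ⊼ p) ⊕ p)
u6 = r ∨ u5 = r ∨ (p ⊕ (((p ⊼ r) ⊼ p) ⊕ p))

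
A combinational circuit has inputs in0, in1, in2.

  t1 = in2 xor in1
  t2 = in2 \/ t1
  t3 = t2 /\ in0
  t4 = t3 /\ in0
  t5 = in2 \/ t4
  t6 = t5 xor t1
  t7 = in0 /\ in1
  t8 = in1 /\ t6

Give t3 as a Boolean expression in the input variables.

t1 = in2 xor in1
t2 = in2 \/ t1 = in2 \/ (in2 xor in1)
t3 = t2 /\ in0 = (in2 \/ (in2 xor in1)) /\ in0

(in2 \/ (in2 xor in1)) /\ in0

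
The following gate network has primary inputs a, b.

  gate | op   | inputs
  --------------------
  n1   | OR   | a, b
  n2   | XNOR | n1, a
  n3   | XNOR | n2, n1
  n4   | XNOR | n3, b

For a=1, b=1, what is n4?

n1 = 1 OR 1 = 1
n2 = 1 XNOR 1 = 1
n3 = 1 XNOR 1 = 1
n4 = 1 XNOR 1 = 1

1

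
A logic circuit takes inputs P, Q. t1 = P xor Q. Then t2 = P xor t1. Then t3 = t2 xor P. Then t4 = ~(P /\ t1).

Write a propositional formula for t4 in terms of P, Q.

~(P /\ (P xor Q))

t1 = P xor Q
t4 = ~(P /\ t1) = ~(P /\ (P xor Q))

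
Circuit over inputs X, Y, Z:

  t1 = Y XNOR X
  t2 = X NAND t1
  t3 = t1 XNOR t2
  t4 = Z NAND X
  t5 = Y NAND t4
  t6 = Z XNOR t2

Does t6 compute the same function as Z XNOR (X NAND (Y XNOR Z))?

No

t1 = Y XNOR X
t2 = X NAND t1 = X NAND (Y XNOR X)
t6 = Z XNOR t2 = Z XNOR (X NAND (Y XNOR X))
At X=1, Y=0, Z=0: circuit gives 0, formula gives 1.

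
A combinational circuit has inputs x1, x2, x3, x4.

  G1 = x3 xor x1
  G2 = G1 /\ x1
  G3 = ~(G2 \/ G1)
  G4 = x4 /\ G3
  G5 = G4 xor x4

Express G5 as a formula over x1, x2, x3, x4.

(x4 /\ (~(((x3 xor x1) /\ x1) \/ (x3 xor x1)))) xor x4

G1 = x3 xor x1
G2 = G1 /\ x1 = (x3 xor x1) /\ x1
G3 = ~(G2 \/ G1) = ~(((x3 xor x1) /\ x1) \/ (x3 xor x1))
G4 = x4 /\ G3 = x4 /\ (~(((x3 xor x1) /\ x1) \/ (x3 xor x1)))
G5 = G4 xor x4 = (x4 /\ (~(((x3 xor x1) /\ x1) \/ (x3 xor x1)))) xor x4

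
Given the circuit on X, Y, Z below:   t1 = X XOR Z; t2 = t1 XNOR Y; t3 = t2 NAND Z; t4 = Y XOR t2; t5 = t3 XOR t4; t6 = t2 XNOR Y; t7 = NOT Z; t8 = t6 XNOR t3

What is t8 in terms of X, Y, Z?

(((X XOR Z) XNOR Y) XNOR Y) XNOR (((X XOR Z) XNOR Y) NAND Z)

t1 = X XOR Z
t2 = t1 XNOR Y = (X XOR Z) XNOR Y
t3 = t2 NAND Z = ((X XOR Z) XNOR Y) NAND Z
t6 = t2 XNOR Y = ((X XOR Z) XNOR Y) XNOR Y
t8 = t6 XNOR t3 = (((X XOR Z) XNOR Y) XNOR Y) XNOR (((X XOR Z) XNOR Y) NAND Z)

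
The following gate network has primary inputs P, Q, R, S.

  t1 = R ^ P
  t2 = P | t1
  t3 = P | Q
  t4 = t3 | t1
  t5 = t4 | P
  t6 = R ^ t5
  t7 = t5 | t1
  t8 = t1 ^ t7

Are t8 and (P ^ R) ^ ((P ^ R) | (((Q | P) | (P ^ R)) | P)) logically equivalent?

Yes

t1 = R ^ P
t3 = P | Q
t4 = t3 | t1 = (P | Q) | (R ^ P)
t5 = t4 | P = ((P | Q) | (R ^ P)) | P
t7 = t5 | t1 = (((P | Q) | (R ^ P)) | P) | (R ^ P)
t8 = t1 ^ t7 = (R ^ P) ^ ((((P | Q) | (R ^ P)) | P) | (R ^ P))
At P=0, Q=0, R=0, S=0: circuit gives 0, formula gives 0.
At P=0, Q=1, R=0, S=0: circuit gives 1, formula gives 1.
Agrees on all 16 inputs.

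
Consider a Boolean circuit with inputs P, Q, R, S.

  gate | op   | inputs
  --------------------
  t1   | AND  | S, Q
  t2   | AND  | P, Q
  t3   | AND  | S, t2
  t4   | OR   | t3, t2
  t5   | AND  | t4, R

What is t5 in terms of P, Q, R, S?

((S AND (P AND Q)) OR (P AND Q)) AND R

t2 = P AND Q
t3 = S AND t2 = S AND (P AND Q)
t4 = t3 OR t2 = (S AND (P AND Q)) OR (P AND Q)
t5 = t4 AND R = ((S AND (P AND Q)) OR (P AND Q)) AND R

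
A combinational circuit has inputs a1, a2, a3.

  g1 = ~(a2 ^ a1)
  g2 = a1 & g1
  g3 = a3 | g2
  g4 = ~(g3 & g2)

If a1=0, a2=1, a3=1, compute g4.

1

g1 = ~(1 ^ 0) = 0
g2 = 0 & 0 = 0
g3 = 1 | 0 = 1
g4 = ~(1 & 0) = 1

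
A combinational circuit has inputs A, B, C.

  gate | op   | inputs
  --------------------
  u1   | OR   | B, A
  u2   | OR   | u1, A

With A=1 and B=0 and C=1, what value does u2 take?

u1 = 0 OR 1 = 1
u2 = 1 OR 1 = 1

1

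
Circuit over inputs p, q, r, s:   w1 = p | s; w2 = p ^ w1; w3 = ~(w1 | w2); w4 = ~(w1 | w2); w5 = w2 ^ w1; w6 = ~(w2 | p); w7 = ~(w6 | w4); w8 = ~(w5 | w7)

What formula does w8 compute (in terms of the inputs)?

~(((p ^ (p | s)) ^ (p | s)) | (~((~((p ^ (p | s)) | p)) | (~((p | s) | (p ^ (p | s)))))))

w1 = p | s
w2 = p ^ w1 = p ^ (p | s)
w4 = ~(w1 | w2) = ~((p | s) | (p ^ (p | s)))
w5 = w2 ^ w1 = (p ^ (p | s)) ^ (p | s)
w6 = ~(w2 | p) = ~((p ^ (p | s)) | p)
w7 = ~(w6 | w4) = ~((~((p ^ (p | s)) | p)) | (~((p | s) | (p ^ (p | s)))))
w8 = ~(w5 | w7) = ~(((p ^ (p | s)) ^ (p | s)) | (~((~((p ^ (p | s)) | p)) | (~((p | s) | (p ^ (p | s)))))))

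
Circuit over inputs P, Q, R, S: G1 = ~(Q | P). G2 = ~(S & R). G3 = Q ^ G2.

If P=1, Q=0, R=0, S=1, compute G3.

1

G2 = ~(1 & 0) = 1
G3 = 0 ^ 1 = 1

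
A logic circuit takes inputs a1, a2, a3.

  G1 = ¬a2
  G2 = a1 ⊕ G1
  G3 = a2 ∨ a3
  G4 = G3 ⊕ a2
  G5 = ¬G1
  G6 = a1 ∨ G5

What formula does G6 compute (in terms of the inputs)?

G1 = ¬a2
G5 = ¬G1 = ¬¬a2
G6 = a1 ∨ G5 = a1 ∨ ¬¬a2

a1 ∨ ¬¬a2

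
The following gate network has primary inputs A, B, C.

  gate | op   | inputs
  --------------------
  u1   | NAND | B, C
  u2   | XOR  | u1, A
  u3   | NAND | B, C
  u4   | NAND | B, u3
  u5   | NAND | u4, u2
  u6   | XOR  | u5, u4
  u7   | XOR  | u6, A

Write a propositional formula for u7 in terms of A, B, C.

u1 = B NAND C
u2 = u1 XOR A = (B NAND C) XOR A
u3 = B NAND C
u4 = B NAND u3 = B NAND (B NAND C)
u5 = u4 NAND u2 = (B NAND (B NAND C)) NAND ((B NAND C) XOR A)
u6 = u5 XOR u4 = ((B NAND (B NAND C)) NAND ((B NAND C) XOR A)) XOR (B NAND (B NAND C))
u7 = u6 XOR A = (((B NAND (B NAND C)) NAND ((B NAND C) XOR A)) XOR (B NAND (B NAND C))) XOR A

(((B NAND (B NAND C)) NAND ((B NAND C) XOR A)) XOR (B NAND (B NAND C))) XOR A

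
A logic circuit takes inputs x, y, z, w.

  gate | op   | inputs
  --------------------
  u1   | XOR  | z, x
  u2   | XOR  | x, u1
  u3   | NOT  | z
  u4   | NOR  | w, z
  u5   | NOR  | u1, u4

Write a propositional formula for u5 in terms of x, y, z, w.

(z XOR x) NOR (w NOR z)

u1 = z XOR x
u4 = w NOR z
u5 = u1 NOR u4 = (z XOR x) NOR (w NOR z)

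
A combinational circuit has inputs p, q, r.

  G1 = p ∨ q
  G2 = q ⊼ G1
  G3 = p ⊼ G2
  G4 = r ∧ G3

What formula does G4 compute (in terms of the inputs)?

r ∧ (p ⊼ (q ⊼ (p ∨ q)))

G1 = p ∨ q
G2 = q ⊼ G1 = q ⊼ (p ∨ q)
G3 = p ⊼ G2 = p ⊼ (q ⊼ (p ∨ q))
G4 = r ∧ G3 = r ∧ (p ⊼ (q ⊼ (p ∨ q)))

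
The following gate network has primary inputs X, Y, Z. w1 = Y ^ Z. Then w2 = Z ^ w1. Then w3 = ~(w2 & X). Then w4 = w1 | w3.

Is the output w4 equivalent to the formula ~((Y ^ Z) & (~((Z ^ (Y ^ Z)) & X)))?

No

w1 = Y ^ Z
w2 = Z ^ w1 = Z ^ (Y ^ Z)
w3 = ~(w2 & X) = ~((Z ^ (Y ^ Z)) & X)
w4 = w1 | w3 = (Y ^ Z) | (~((Z ^ (Y ^ Z)) & X))
At X=0, Y=0, Z=1: circuit gives 1, formula gives 0.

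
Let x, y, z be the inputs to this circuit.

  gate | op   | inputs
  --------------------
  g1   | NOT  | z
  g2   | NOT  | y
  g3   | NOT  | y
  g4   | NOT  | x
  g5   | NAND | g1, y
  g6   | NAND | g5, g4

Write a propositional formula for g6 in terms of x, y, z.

(NOT z NAND y) NAND NOT x

g1 = NOT z
g4 = NOT x
g5 = g1 NAND y = NOT z NAND y
g6 = g5 NAND g4 = (NOT z NAND y) NAND NOT x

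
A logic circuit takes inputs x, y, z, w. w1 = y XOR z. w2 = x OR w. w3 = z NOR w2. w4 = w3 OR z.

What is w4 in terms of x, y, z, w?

(z NOR (x OR w)) OR z

w2 = x OR w
w3 = z NOR w2 = z NOR (x OR w)
w4 = w3 OR z = (z NOR (x OR w)) OR z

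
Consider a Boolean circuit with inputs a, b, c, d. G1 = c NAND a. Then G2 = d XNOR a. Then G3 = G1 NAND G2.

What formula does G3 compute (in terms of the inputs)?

G1 = c NAND a
G2 = d XNOR a
G3 = G1 NAND G2 = (c NAND a) NAND (d XNOR a)

(c NAND a) NAND (d XNOR a)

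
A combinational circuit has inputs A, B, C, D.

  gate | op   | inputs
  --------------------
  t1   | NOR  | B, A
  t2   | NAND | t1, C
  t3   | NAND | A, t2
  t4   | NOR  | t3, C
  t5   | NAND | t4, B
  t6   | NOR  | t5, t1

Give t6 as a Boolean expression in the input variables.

t1 = B NOR A
t2 = t1 NAND C = (B NOR A) NAND C
t3 = A NAND t2 = A NAND ((B NOR A) NAND C)
t4 = t3 NOR C = (A NAND ((B NOR A) NAND C)) NOR C
t5 = t4 NAND B = ((A NAND ((B NOR A) NAND C)) NOR C) NAND B
t6 = t5 NOR t1 = (((A NAND ((B NOR A) NAND C)) NOR C) NAND B) NOR (B NOR A)

(((A NAND ((B NOR A) NAND C)) NOR C) NAND B) NOR (B NOR A)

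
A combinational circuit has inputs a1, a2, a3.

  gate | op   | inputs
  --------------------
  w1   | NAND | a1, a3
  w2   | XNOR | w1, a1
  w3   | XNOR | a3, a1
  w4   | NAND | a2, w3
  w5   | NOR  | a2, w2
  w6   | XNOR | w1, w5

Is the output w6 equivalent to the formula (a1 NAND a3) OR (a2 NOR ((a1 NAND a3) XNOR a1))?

w1 = a1 NAND a3
w2 = w1 XNOR a1 = (a1 NAND a3) XNOR a1
w5 = a2 NOR w2 = a2 NOR ((a1 NAND a3) XNOR a1)
w6 = w1 XNOR w5 = (a1 NAND a3) XNOR (a2 NOR ((a1 NAND a3) XNOR a1))
At a1=0, a2=1, a3=0: circuit gives 0, formula gives 1.

No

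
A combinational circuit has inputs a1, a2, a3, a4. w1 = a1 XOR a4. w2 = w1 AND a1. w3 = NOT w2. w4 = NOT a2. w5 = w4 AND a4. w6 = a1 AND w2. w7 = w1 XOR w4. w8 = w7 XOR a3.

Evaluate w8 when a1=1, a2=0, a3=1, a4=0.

1

w1 = 1 XOR 0 = 1
w4 = NOT 0 = 1
w7 = 1 XOR 1 = 0
w8 = 0 XOR 1 = 1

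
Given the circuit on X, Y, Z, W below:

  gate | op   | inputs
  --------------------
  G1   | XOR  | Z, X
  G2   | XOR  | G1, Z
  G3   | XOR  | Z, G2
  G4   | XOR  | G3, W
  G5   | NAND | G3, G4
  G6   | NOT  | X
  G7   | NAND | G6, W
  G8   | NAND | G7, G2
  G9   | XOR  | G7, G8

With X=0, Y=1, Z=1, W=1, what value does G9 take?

1

G1 = 1 XOR 0 = 1
G2 = 1 XOR 1 = 0
G6 = NOT 0 = 1
G7 = 1 NAND 1 = 0
G8 = 0 NAND 0 = 1
G9 = 0 XOR 1 = 1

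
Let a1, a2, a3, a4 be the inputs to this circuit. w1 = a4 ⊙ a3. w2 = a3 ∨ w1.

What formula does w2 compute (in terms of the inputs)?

w1 = a4 ⊙ a3
w2 = a3 ∨ w1 = a3 ∨ (a4 ⊙ a3)

a3 ∨ (a4 ⊙ a3)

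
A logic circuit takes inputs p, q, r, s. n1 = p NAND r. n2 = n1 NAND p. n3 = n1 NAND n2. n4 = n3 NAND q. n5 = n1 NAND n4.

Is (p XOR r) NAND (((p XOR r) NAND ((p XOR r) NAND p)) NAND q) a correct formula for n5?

n1 = p NAND r
n2 = n1 NAND p = (p NAND r) NAND p
n3 = n1 NAND n2 = (p NAND r) NAND ((p NAND r) NAND p)
n4 = n3 NAND q = ((p NAND r) NAND ((p NAND r) NAND p)) NAND q
n5 = n1 NAND n4 = (p NAND r) NAND (((p NAND r) NAND ((p NAND r) NAND p)) NAND q)
At p=0, q=0, r=0, s=0: circuit gives 0, formula gives 1.

No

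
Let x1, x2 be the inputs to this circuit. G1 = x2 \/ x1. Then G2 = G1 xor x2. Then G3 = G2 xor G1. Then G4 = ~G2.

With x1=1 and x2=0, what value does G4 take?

G1 = 0 \/ 1 = 1
G2 = 1 xor 0 = 1
G4 = ~1 = 0

0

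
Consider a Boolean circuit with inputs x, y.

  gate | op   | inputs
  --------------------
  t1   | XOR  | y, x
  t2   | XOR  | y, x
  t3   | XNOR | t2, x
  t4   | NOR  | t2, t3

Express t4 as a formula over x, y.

t2 = y XOR x
t3 = t2 XNOR x = (y XOR x) XNOR x
t4 = t2 NOR t3 = (y XOR x) NOR ((y XOR x) XNOR x)

(y XOR x) NOR ((y XOR x) XNOR x)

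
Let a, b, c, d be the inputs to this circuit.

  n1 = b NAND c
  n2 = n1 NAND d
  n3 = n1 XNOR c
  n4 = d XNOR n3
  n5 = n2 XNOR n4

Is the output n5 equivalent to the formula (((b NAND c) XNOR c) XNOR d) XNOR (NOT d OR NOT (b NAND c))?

Yes

n1 = b NAND c
n2 = n1 NAND d = (b NAND c) NAND d
n3 = n1 XNOR c = (b NAND c) XNOR c
n4 = d XNOR n3 = d XNOR ((b NAND c) XNOR c)
n5 = n2 XNOR n4 = ((b NAND c) NAND d) XNOR (d XNOR ((b NAND c) XNOR c))
At a=0, b=0, c=1, d=0: circuit gives 0, formula gives 0.
At a=0, b=0, c=0, d=0: circuit gives 1, formula gives 1.
Agrees on all 16 inputs.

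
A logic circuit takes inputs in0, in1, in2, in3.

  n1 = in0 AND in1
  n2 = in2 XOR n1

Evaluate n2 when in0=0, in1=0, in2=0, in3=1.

n1 = 0 AND 0 = 0
n2 = 0 XOR 0 = 0

0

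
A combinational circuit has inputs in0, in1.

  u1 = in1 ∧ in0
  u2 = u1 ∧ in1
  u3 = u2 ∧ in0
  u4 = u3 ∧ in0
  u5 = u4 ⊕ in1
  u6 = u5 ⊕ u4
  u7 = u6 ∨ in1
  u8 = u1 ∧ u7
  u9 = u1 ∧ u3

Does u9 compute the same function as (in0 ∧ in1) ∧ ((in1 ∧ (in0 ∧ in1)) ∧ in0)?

u1 = in1 ∧ in0
u2 = u1 ∧ in1 = (in1 ∧ in0) ∧ in1
u3 = u2 ∧ in0 = ((in1 ∧ in0) ∧ in1) ∧ in0
u9 = u1 ∧ u3 = (in1 ∧ in0) ∧ (((in1 ∧ in0) ∧ in1) ∧ in0)
At in0=0, in1=0: circuit gives 0, formula gives 0.
At in0=1, in1=1: circuit gives 1, formula gives 1.
Agrees on all 4 inputs.

Yes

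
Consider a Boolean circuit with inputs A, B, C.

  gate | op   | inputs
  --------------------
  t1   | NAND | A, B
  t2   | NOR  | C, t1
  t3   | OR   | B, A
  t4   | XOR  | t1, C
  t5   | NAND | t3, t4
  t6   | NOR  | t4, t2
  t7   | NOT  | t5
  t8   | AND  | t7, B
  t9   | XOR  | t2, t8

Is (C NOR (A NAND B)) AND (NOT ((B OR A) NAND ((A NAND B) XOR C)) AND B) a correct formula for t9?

No

t1 = A NAND B
t2 = C NOR t1 = C NOR (A NAND B)
t3 = B OR A
t4 = t1 XOR C = (A NAND B) XOR C
t5 = t3 NAND t4 = (B OR A) NAND ((A NAND B) XOR C)
t7 = NOT t5 = NOT ((B OR A) NAND ((A NAND B) XOR C))
t8 = t7 AND B = NOT ((B OR A) NAND ((A NAND B) XOR C)) AND B
t9 = t2 XOR t8 = (C NOR (A NAND B)) XOR (NOT ((B OR A) NAND ((A NAND B) XOR C)) AND B)
At A=0, B=1, C=0: circuit gives 1, formula gives 0.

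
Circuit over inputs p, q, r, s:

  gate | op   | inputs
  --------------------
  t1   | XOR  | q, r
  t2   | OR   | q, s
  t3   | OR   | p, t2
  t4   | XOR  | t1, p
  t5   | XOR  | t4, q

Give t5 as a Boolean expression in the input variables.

((q XOR r) XOR p) XOR q

t1 = q XOR r
t4 = t1 XOR p = (q XOR r) XOR p
t5 = t4 XOR q = ((q XOR r) XOR p) XOR q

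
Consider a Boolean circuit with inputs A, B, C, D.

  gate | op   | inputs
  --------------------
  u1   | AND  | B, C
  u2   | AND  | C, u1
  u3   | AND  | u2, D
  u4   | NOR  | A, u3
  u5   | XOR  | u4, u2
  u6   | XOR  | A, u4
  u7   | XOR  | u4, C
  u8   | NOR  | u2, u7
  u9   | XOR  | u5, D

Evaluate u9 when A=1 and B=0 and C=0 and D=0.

u1 = 0 AND 0 = 0
u2 = 0 AND 0 = 0
u3 = 0 AND 0 = 0
u4 = 1 NOR 0 = 0
u5 = 0 XOR 0 = 0
u9 = 0 XOR 0 = 0

0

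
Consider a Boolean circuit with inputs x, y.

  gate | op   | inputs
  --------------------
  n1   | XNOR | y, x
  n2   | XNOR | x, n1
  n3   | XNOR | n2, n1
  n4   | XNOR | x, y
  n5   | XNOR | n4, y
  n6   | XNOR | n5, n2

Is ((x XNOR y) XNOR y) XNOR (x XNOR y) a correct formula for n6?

n1 = y XNOR x
n2 = x XNOR n1 = x XNOR (y XNOR x)
n4 = x XNOR y
n5 = n4 XNOR y = (x XNOR y) XNOR y
n6 = n5 XNOR n2 = ((x XNOR y) XNOR y) XNOR (x XNOR (y XNOR x))
At x=0, y=0: circuit gives 1, formula gives 0.

No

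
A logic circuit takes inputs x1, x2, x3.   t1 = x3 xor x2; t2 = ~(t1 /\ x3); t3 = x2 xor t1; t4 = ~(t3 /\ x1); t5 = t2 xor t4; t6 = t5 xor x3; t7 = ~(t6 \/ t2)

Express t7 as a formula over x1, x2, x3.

~((((~((x3 xor x2) /\ x3)) xor (~((x2 xor (x3 xor x2)) /\ x1))) xor x3) \/ (~((x3 xor x2) /\ x3)))

t1 = x3 xor x2
t2 = ~(t1 /\ x3) = ~((x3 xor x2) /\ x3)
t3 = x2 xor t1 = x2 xor (x3 xor x2)
t4 = ~(t3 /\ x1) = ~((x2 xor (x3 xor x2)) /\ x1)
t5 = t2 xor t4 = (~((x3 xor x2) /\ x3)) xor (~((x2 xor (x3 xor x2)) /\ x1))
t6 = t5 xor x3 = ((~((x3 xor x2) /\ x3)) xor (~((x2 xor (x3 xor x2)) /\ x1))) xor x3
t7 = ~(t6 \/ t2) = ~((((~((x3 xor x2) /\ x3)) xor (~((x2 xor (x3 xor x2)) /\ x1))) xor x3) \/ (~((x3 xor x2) /\ x3)))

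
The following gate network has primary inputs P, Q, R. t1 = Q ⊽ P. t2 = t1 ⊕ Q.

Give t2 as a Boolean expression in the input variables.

(Q ⊽ P) ⊕ Q

t1 = Q ⊽ P
t2 = t1 ⊕ Q = (Q ⊽ P) ⊕ Q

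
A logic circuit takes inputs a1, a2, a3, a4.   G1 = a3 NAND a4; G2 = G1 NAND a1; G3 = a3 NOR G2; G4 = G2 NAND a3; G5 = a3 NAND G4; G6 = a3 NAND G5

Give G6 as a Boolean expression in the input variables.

G1 = a3 NAND a4
G2 = G1 NAND a1 = (a3 NAND a4) NAND a1
G4 = G2 NAND a3 = ((a3 NAND a4) NAND a1) NAND a3
G5 = a3 NAND G4 = a3 NAND (((a3 NAND a4) NAND a1) NAND a3)
G6 = a3 NAND G5 = a3 NAND (a3 NAND (((a3 NAND a4) NAND a1) NAND a3))

a3 NAND (a3 NAND (((a3 NAND a4) NAND a1) NAND a3))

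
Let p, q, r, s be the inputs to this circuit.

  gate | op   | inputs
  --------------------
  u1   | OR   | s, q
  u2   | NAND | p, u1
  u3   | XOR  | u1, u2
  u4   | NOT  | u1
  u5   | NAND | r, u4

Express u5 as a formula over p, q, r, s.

r NAND NOT (s OR q)

u1 = s OR q
u4 = NOT u1 = NOT (s OR q)
u5 = r NAND u4 = r NAND NOT (s OR q)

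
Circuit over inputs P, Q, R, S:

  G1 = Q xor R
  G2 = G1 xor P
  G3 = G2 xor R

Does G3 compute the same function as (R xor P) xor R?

No

G1 = Q xor R
G2 = G1 xor P = (Q xor R) xor P
G3 = G2 xor R = ((Q xor R) xor P) xor R
At P=0, Q=1, R=0, S=0: circuit gives 1, formula gives 0.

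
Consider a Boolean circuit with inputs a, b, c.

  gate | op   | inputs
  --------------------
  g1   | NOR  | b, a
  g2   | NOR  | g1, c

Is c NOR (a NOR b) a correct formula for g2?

Yes

g1 = b NOR a
g2 = g1 NOR c = (b NOR a) NOR c
At a=0, b=0, c=0: circuit gives 0, formula gives 0.
At a=0, b=1, c=0: circuit gives 1, formula gives 1.
Agrees on all 8 inputs.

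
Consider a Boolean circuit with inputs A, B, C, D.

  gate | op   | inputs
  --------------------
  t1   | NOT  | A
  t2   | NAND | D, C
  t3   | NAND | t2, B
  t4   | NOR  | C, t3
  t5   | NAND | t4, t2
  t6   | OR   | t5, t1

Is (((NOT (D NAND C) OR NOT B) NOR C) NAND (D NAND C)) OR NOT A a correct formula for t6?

Yes

t1 = NOT A
t2 = D NAND C
t3 = t2 NAND B = (D NAND C) NAND B
t4 = C NOR t3 = C NOR ((D NAND C) NAND B)
t5 = t4 NAND t2 = (C NOR ((D NAND C) NAND B)) NAND (D NAND C)
t6 = t5 OR t1 = ((C NOR ((D NAND C) NAND B)) NAND (D NAND C)) OR NOT A
At A=1, B=1, C=0, D=0: circuit gives 0, formula gives 0.
At A=0, B=0, C=0, D=0: circuit gives 1, formula gives 1.
Agrees on all 16 inputs.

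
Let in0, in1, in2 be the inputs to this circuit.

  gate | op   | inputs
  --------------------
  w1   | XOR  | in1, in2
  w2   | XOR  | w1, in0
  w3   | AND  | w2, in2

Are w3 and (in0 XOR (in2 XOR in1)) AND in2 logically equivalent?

w1 = in1 XOR in2
w2 = w1 XOR in0 = (in1 XOR in2) XOR in0
w3 = w2 AND in2 = ((in1 XOR in2) XOR in0) AND in2
At in0=0, in1=0, in2=0: circuit gives 0, formula gives 0.
At in0=0, in1=0, in2=1: circuit gives 1, formula gives 1.
Agrees on all 8 inputs.

Yes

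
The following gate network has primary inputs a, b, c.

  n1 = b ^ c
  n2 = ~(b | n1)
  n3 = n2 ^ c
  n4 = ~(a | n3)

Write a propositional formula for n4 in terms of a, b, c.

~(a | ((~(b | (b ^ c))) ^ c))

n1 = b ^ c
n2 = ~(b | n1) = ~(b | (b ^ c))
n3 = n2 ^ c = (~(b | (b ^ c))) ^ c
n4 = ~(a | n3) = ~(a | ((~(b | (b ^ c))) ^ c))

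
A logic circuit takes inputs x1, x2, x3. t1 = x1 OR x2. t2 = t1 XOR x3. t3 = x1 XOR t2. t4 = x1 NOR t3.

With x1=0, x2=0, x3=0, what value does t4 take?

t1 = 0 OR 0 = 0
t2 = 0 XOR 0 = 0
t3 = 0 XOR 0 = 0
t4 = 0 NOR 0 = 1

1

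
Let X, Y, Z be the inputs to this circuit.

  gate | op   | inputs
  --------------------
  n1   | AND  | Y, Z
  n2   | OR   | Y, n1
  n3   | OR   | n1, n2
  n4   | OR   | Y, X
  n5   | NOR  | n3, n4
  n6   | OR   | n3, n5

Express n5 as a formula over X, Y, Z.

((Y AND Z) OR (Y OR (Y AND Z))) NOR (Y OR X)

n1 = Y AND Z
n2 = Y OR n1 = Y OR (Y AND Z)
n3 = n1 OR n2 = (Y AND Z) OR (Y OR (Y AND Z))
n4 = Y OR X
n5 = n3 NOR n4 = ((Y AND Z) OR (Y OR (Y AND Z))) NOR (Y OR X)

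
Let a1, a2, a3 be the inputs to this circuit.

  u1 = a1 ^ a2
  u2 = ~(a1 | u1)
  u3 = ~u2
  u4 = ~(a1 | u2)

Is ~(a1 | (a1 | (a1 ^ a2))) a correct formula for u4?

u1 = a1 ^ a2
u2 = ~(a1 | u1) = ~(a1 | (a1 ^ a2))
u4 = ~(a1 | u2) = ~(a1 | (~(a1 | (a1 ^ a2))))
At a1=0, a2=0, a3=0: circuit gives 0, formula gives 1.

No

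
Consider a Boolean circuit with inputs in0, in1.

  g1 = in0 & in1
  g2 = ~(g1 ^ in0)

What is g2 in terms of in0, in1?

~((in0 & in1) ^ in0)

g1 = in0 & in1
g2 = ~(g1 ^ in0) = ~((in0 & in1) ^ in0)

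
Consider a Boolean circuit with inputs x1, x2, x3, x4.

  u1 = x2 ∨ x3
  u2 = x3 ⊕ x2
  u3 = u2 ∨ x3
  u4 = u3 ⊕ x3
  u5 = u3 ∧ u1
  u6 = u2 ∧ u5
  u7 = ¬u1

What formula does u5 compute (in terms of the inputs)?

u1 = x2 ∨ x3
u2 = x3 ⊕ x2
u3 = u2 ∨ x3 = (x3 ⊕ x2) ∨ x3
u5 = u3 ∧ u1 = ((x3 ⊕ x2) ∨ x3) ∧ (x2 ∨ x3)

((x3 ⊕ x2) ∨ x3) ∧ (x2 ∨ x3)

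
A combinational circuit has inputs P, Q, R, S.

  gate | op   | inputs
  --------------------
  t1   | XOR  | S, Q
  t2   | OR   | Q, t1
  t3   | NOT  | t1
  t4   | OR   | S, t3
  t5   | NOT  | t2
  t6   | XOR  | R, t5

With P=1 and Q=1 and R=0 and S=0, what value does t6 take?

t1 = 0 XOR 1 = 1
t2 = 1 OR 1 = 1
t5 = NOT 1 = 0
t6 = 0 XOR 0 = 0

0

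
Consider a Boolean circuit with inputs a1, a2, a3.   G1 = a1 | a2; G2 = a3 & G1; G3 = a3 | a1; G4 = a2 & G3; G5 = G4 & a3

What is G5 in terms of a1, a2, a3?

(a2 & (a3 | a1)) & a3

G3 = a3 | a1
G4 = a2 & G3 = a2 & (a3 | a1)
G5 = G4 & a3 = (a2 & (a3 | a1)) & a3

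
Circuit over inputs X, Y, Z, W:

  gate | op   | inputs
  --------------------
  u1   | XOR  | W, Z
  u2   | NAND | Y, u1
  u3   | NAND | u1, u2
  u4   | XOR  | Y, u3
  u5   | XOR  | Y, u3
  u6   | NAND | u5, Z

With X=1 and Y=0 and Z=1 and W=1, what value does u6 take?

0

u1 = 1 XOR 1 = 0
u2 = 0 NAND 0 = 1
u3 = 0 NAND 1 = 1
u5 = 0 XOR 1 = 1
u6 = 1 NAND 1 = 0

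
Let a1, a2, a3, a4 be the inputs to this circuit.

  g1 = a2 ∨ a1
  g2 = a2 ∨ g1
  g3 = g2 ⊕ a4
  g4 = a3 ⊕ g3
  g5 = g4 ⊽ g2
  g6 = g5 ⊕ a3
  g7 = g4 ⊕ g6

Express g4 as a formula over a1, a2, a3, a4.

g1 = a2 ∨ a1
g2 = a2 ∨ g1 = a2 ∨ (a2 ∨ a1)
g3 = g2 ⊕ a4 = (a2 ∨ (a2 ∨ a1)) ⊕ a4
g4 = a3 ⊕ g3 = a3 ⊕ ((a2 ∨ (a2 ∨ a1)) ⊕ a4)

a3 ⊕ ((a2 ∨ (a2 ∨ a1)) ⊕ a4)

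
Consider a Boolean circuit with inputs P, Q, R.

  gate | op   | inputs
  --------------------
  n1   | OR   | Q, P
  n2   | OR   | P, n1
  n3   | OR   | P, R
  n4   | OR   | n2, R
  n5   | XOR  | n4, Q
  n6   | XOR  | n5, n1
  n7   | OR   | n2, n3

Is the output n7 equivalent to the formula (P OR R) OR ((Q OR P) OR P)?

Yes

n1 = Q OR P
n2 = P OR n1 = P OR (Q OR P)
n3 = P OR R
n7 = n2 OR n3 = (P OR (Q OR P)) OR (P OR R)
At P=0, Q=0, R=0: circuit gives 0, formula gives 0.
At P=0, Q=0, R=1: circuit gives 1, formula gives 1.
Agrees on all 8 inputs.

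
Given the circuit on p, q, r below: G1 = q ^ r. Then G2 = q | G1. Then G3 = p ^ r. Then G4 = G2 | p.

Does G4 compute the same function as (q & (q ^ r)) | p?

No

G1 = q ^ r
G2 = q | G1 = q | (q ^ r)
G4 = G2 | p = (q | (q ^ r)) | p
At p=0, q=0, r=1: circuit gives 1, formula gives 0.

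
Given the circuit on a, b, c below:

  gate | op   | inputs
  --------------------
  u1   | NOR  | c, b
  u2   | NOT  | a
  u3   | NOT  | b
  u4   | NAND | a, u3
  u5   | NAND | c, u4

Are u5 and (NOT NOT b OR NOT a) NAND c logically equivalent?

Yes

u3 = NOT b
u4 = a NAND u3 = a NAND NOT b
u5 = c NAND u4 = c NAND (a NAND NOT b)
At a=0, b=0, c=1: circuit gives 0, formula gives 0.
At a=0, b=0, c=0: circuit gives 1, formula gives 1.
Agrees on all 8 inputs.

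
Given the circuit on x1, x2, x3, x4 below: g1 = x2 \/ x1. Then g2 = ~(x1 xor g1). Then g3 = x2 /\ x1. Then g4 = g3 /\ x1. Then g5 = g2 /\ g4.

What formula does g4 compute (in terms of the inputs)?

(x2 /\ x1) /\ x1

g3 = x2 /\ x1
g4 = g3 /\ x1 = (x2 /\ x1) /\ x1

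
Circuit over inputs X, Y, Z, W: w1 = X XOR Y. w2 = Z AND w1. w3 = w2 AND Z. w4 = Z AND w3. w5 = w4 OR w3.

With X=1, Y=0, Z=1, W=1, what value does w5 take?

w1 = 1 XOR 0 = 1
w2 = 1 AND 1 = 1
w3 = 1 AND 1 = 1
w4 = 1 AND 1 = 1
w5 = 1 OR 1 = 1

1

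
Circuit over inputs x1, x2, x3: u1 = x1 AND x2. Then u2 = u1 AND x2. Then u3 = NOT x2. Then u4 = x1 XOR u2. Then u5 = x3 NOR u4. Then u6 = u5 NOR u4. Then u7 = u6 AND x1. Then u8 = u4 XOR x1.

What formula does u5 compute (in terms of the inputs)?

u1 = x1 AND x2
u2 = u1 AND x2 = (x1 AND x2) AND x2
u4 = x1 XOR u2 = x1 XOR ((x1 AND x2) AND x2)
u5 = x3 NOR u4 = x3 NOR (x1 XOR ((x1 AND x2) AND x2))

x3 NOR (x1 XOR ((x1 AND x2) AND x2))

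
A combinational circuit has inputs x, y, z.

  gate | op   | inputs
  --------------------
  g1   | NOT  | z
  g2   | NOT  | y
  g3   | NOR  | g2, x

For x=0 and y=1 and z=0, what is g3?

1

g2 = NOT 1 = 0
g3 = 0 NOR 0 = 1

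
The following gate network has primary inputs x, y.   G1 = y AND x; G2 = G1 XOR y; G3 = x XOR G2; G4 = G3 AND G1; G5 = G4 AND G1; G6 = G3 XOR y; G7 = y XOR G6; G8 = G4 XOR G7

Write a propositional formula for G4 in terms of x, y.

G1 = y AND x
G2 = G1 XOR y = (y AND x) XOR y
G3 = x XOR G2 = x XOR ((y AND x) XOR y)
G4 = G3 AND G1 = (x XOR ((y AND x) XOR y)) AND (y AND x)

(x XOR ((y AND x) XOR y)) AND (y AND x)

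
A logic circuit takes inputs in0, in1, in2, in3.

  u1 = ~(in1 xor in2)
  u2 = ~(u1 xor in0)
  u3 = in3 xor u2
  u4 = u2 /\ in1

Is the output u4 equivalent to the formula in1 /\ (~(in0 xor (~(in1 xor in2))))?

u1 = ~(in1 xor in2)
u2 = ~(u1 xor in0) = ~((~(in1 xor in2)) xor in0)
u4 = u2 /\ in1 = (~((~(in1 xor in2)) xor in0)) /\ in1
At in0=0, in1=0, in2=0, in3=0: circuit gives 0, formula gives 0.
At in0=0, in1=1, in2=0, in3=0: circuit gives 1, formula gives 1.
Agrees on all 16 inputs.

Yes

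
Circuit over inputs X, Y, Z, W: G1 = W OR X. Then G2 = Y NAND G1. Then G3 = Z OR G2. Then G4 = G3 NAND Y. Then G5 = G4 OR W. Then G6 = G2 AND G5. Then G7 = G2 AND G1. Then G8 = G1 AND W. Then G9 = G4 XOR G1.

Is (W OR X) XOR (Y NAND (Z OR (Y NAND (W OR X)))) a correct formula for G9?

Yes

G1 = W OR X
G2 = Y NAND G1 = Y NAND (W OR X)
G3 = Z OR G2 = Z OR (Y NAND (W OR X))
G4 = G3 NAND Y = (Z OR (Y NAND (W OR X))) NAND Y
G9 = G4 XOR G1 = ((Z OR (Y NAND (W OR X))) NAND Y) XOR (W OR X)
At X=0, Y=0, Z=0, W=1: circuit gives 0, formula gives 0.
At X=0, Y=0, Z=0, W=0: circuit gives 1, formula gives 1.
Agrees on all 16 inputs.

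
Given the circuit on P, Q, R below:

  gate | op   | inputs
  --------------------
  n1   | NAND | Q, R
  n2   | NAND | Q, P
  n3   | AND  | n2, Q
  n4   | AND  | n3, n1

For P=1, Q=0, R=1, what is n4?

n1 = 0 NAND 1 = 1
n2 = 0 NAND 1 = 1
n3 = 1 AND 0 = 0
n4 = 0 AND 1 = 0

0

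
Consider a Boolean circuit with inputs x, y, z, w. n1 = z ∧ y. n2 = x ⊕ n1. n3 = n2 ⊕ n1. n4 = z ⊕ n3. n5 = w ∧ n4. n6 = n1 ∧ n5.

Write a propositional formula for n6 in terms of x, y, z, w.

n1 = z ∧ y
n2 = x ⊕ n1 = x ⊕ (z ∧ y)
n3 = n2 ⊕ n1 = (x ⊕ (z ∧ y)) ⊕ (z ∧ y)
n4 = z ⊕ n3 = z ⊕ ((x ⊕ (z ∧ y)) ⊕ (z ∧ y))
n5 = w ∧ n4 = w ∧ (z ⊕ ((x ⊕ (z ∧ y)) ⊕ (z ∧ y)))
n6 = n1 ∧ n5 = (z ∧ y) ∧ (w ∧ (z ⊕ ((x ⊕ (z ∧ y)) ⊕ (z ∧ y))))

(z ∧ y) ∧ (w ∧ (z ⊕ ((x ⊕ (z ∧ y)) ⊕ (z ∧ y))))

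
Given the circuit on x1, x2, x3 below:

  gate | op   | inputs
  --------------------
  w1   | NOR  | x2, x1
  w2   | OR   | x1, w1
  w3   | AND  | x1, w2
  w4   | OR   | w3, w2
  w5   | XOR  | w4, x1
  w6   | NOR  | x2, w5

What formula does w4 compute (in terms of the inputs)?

(x1 AND (x1 OR (x2 NOR x1))) OR (x1 OR (x2 NOR x1))

w1 = x2 NOR x1
w2 = x1 OR w1 = x1 OR (x2 NOR x1)
w3 = x1 AND w2 = x1 AND (x1 OR (x2 NOR x1))
w4 = w3 OR w2 = (x1 AND (x1 OR (x2 NOR x1))) OR (x1 OR (x2 NOR x1))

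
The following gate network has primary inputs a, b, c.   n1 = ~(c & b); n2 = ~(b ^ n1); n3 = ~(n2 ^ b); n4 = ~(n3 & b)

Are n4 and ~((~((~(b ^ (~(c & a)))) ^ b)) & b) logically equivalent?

n1 = ~(c & b)
n2 = ~(b ^ n1) = ~(b ^ (~(c & b)))
n3 = ~(n2 ^ b) = ~((~(b ^ (~(c & b)))) ^ b)
n4 = ~(n3 & b) = ~((~((~(b ^ (~(c & b)))) ^ b)) & b)
At a=0, b=1, c=1: circuit gives 1, formula gives 0.

No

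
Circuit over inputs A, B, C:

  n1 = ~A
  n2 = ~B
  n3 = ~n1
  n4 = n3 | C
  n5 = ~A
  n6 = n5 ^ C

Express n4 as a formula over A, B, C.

~~A | C

n1 = ~A
n3 = ~n1 = ~~A
n4 = n3 | C = ~~A | C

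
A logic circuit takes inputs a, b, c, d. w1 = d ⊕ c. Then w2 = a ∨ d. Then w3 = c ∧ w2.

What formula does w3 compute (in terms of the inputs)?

w2 = a ∨ d
w3 = c ∧ w2 = c ∧ (a ∨ d)

c ∧ (a ∨ d)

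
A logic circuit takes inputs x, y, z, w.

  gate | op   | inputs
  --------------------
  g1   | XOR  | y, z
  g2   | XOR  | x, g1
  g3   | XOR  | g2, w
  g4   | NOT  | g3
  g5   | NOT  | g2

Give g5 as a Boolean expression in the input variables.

g1 = y XOR z
g2 = x XOR g1 = x XOR (y XOR z)
g5 = NOT g2 = NOT (x XOR (y XOR z))

NOT (x XOR (y XOR z))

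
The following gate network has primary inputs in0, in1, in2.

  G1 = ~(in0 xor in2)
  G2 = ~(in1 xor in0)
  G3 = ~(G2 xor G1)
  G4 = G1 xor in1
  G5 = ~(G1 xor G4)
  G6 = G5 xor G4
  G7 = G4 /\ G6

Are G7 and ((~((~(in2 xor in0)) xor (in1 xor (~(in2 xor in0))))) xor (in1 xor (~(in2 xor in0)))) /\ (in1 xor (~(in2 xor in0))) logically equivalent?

Yes

G1 = ~(in0 xor in2)
G4 = G1 xor in1 = (~(in0 xor in2)) xor in1
G5 = ~(G1 xor G4) = ~((~(in0 xor in2)) xor ((~(in0 xor in2)) xor in1))
G6 = G5 xor G4 = (~((~(in0 xor in2)) xor ((~(in0 xor in2)) xor in1))) xor ((~(in0 xor in2)) xor in1)
G7 = G4 /\ G6 = ((~(in0 xor in2)) xor in1) /\ ((~((~(in0 xor in2)) xor ((~(in0 xor in2)) xor in1))) xor ((~(in0 xor in2)) xor in1))
At in0=0, in1=0, in2=0: circuit gives 0, formula gives 0.
At in0=0, in1=1, in2=1: circuit gives 1, formula gives 1.
Agrees on all 8 inputs.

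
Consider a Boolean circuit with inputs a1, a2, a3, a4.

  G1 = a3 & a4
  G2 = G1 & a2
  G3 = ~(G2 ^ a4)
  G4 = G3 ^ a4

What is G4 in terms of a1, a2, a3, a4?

G1 = a3 & a4
G2 = G1 & a2 = (a3 & a4) & a2
G3 = ~(G2 ^ a4) = ~(((a3 & a4) & a2) ^ a4)
G4 = G3 ^ a4 = (~(((a3 & a4) & a2) ^ a4)) ^ a4

(~(((a3 & a4) & a2) ^ a4)) ^ a4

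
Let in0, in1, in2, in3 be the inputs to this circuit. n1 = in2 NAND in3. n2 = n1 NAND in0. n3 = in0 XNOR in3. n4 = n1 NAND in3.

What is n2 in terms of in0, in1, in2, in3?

(in2 NAND in3) NAND in0

n1 = in2 NAND in3
n2 = n1 NAND in0 = (in2 NAND in3) NAND in0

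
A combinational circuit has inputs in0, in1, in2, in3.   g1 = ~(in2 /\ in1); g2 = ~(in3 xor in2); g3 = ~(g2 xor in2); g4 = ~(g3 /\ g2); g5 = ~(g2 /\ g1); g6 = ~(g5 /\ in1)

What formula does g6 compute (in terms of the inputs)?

~((~((~(in3 xor in2)) /\ (~(in2 /\ in1)))) /\ in1)

g1 = ~(in2 /\ in1)
g2 = ~(in3 xor in2)
g5 = ~(g2 /\ g1) = ~((~(in3 xor in2)) /\ (~(in2 /\ in1)))
g6 = ~(g5 /\ in1) = ~((~((~(in3 xor in2)) /\ (~(in2 /\ in1)))) /\ in1)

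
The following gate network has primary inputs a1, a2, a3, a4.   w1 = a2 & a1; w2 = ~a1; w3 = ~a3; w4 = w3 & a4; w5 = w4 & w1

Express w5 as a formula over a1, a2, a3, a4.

w1 = a2 & a1
w3 = ~a3
w4 = w3 & a4 = ~a3 & a4
w5 = w4 & w1 = (~a3 & a4) & (a2 & a1)

(~a3 & a4) & (a2 & a1)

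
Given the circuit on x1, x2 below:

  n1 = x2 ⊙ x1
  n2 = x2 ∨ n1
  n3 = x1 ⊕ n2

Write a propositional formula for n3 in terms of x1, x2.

x1 ⊕ (x2 ∨ (x2 ⊙ x1))

n1 = x2 ⊙ x1
n2 = x2 ∨ n1 = x2 ∨ (x2 ⊙ x1)
n3 = x1 ⊕ n2 = x1 ⊕ (x2 ∨ (x2 ⊙ x1))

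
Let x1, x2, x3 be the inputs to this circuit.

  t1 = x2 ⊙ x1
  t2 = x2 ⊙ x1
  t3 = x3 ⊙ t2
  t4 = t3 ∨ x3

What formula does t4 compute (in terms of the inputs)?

t2 = x2 ⊙ x1
t3 = x3 ⊙ t2 = x3 ⊙ (x2 ⊙ x1)
t4 = t3 ∨ x3 = (x3 ⊙ (x2 ⊙ x1)) ∨ x3

(x3 ⊙ (x2 ⊙ x1)) ∨ x3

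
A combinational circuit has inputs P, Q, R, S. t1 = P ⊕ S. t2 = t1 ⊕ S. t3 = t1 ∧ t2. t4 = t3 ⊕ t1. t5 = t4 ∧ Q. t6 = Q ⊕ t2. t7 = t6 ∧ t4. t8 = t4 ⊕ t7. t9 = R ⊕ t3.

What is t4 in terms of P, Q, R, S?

t1 = P ⊕ S
t2 = t1 ⊕ S = (P ⊕ S) ⊕ S
t3 = t1 ∧ t2 = (P ⊕ S) ∧ ((P ⊕ S) ⊕ S)
t4 = t3 ⊕ t1 = ((P ⊕ S) ∧ ((P ⊕ S) ⊕ S)) ⊕ (P ⊕ S)

((P ⊕ S) ∧ ((P ⊕ S) ⊕ S)) ⊕ (P ⊕ S)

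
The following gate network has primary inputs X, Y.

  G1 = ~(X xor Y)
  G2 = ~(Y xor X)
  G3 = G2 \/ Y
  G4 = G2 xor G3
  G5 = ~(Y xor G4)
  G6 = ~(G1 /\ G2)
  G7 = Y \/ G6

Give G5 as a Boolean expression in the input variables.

~(Y xor ((~(Y xor X)) xor ((~(Y xor X)) \/ Y)))

G2 = ~(Y xor X)
G3 = G2 \/ Y = (~(Y xor X)) \/ Y
G4 = G2 xor G3 = (~(Y xor X)) xor ((~(Y xor X)) \/ Y)
G5 = ~(Y xor G4) = ~(Y xor ((~(Y xor X)) xor ((~(Y xor X)) \/ Y)))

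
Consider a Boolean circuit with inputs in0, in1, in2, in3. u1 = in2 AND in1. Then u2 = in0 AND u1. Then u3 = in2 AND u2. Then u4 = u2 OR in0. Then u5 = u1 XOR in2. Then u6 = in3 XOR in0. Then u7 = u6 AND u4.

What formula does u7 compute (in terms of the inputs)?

(in3 XOR in0) AND ((in0 AND (in2 AND in1)) OR in0)

u1 = in2 AND in1
u2 = in0 AND u1 = in0 AND (in2 AND in1)
u4 = u2 OR in0 = (in0 AND (in2 AND in1)) OR in0
u6 = in3 XOR in0
u7 = u6 AND u4 = (in3 XOR in0) AND ((in0 AND (in2 AND in1)) OR in0)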